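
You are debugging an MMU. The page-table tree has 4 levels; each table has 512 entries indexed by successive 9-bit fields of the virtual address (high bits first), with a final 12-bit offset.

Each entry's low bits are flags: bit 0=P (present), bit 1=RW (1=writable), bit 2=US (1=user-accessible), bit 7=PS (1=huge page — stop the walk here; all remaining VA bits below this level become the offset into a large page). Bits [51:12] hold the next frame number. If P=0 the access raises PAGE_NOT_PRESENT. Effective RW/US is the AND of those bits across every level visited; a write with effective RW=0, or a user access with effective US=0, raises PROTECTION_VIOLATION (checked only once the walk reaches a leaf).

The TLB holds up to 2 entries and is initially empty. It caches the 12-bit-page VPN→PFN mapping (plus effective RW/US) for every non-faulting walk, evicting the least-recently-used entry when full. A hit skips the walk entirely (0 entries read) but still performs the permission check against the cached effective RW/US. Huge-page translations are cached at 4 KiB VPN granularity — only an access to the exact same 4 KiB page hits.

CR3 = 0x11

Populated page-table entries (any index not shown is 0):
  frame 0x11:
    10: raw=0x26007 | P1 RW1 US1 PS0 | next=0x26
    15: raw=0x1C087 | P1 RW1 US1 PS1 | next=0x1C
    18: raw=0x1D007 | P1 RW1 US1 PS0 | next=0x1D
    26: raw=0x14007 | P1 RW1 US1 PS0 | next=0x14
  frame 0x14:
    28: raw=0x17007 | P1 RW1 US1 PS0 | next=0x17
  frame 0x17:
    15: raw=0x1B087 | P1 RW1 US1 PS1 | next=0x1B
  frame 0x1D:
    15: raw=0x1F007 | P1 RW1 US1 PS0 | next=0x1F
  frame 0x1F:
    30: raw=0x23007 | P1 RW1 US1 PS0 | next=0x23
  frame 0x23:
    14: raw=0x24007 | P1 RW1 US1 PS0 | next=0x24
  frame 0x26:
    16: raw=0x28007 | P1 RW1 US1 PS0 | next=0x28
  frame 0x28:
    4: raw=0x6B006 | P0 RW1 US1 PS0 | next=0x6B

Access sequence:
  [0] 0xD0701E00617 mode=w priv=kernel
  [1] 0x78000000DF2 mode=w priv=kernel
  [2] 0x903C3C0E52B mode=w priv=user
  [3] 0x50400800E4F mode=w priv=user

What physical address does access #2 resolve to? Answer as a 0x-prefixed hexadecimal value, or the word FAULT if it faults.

Trace:
#0 VA=0xD0701E00617 (w,kernel):
  L0 @0x11[26] → 0x14007  P=1,RW=1,US=1,PS=0
  L1 @0x14[28] → 0x17007  P=1,RW=1,US=1,PS=0
  L2 @0x17[15] → 0x1B087  P=1,RW=1,US=1,PS=1
  ✓ 0x1B617 (huge @L2)  — 3 lookups
#1 VA=0x78000000DF2 (w,kernel):
  L0 @0x11[15] → 0x1C087  P=1,RW=1,US=1,PS=1
  ✓ 0x1CDF2 (huge @L0)  — 1 lookups
#2 VA=0x903C3C0E52B (w,user):
  L0 @0x11[18] → 0x1D007  P=1,RW=1,US=1,PS=0
  L1 @0x1D[15] → 0x1F007  P=1,RW=1,US=1,PS=0
  L2 @0x1F[30] → 0x23007  P=1,RW=1,US=1,PS=0
  L3 @0x23[14] → 0x24007  P=1,RW=1,US=1,PS=0
  ✓ 0x2452B  — 4 lookups
#3 VA=0x50400800E4F (w,user):
  L0 @0x11[10] → 0x26007  P=1,RW=1,US=1,PS=0
  L1 @0x26[16] → 0x28007  P=1,RW=1,US=1,PS=0
  L2 @0x28[4] → 0x6B006  P=0,RW=1,US=1,PS=0
  ⇒ fault: PAGE_NOT_PRESENT  — 3 lookups

Access #2 PA: 0x2452B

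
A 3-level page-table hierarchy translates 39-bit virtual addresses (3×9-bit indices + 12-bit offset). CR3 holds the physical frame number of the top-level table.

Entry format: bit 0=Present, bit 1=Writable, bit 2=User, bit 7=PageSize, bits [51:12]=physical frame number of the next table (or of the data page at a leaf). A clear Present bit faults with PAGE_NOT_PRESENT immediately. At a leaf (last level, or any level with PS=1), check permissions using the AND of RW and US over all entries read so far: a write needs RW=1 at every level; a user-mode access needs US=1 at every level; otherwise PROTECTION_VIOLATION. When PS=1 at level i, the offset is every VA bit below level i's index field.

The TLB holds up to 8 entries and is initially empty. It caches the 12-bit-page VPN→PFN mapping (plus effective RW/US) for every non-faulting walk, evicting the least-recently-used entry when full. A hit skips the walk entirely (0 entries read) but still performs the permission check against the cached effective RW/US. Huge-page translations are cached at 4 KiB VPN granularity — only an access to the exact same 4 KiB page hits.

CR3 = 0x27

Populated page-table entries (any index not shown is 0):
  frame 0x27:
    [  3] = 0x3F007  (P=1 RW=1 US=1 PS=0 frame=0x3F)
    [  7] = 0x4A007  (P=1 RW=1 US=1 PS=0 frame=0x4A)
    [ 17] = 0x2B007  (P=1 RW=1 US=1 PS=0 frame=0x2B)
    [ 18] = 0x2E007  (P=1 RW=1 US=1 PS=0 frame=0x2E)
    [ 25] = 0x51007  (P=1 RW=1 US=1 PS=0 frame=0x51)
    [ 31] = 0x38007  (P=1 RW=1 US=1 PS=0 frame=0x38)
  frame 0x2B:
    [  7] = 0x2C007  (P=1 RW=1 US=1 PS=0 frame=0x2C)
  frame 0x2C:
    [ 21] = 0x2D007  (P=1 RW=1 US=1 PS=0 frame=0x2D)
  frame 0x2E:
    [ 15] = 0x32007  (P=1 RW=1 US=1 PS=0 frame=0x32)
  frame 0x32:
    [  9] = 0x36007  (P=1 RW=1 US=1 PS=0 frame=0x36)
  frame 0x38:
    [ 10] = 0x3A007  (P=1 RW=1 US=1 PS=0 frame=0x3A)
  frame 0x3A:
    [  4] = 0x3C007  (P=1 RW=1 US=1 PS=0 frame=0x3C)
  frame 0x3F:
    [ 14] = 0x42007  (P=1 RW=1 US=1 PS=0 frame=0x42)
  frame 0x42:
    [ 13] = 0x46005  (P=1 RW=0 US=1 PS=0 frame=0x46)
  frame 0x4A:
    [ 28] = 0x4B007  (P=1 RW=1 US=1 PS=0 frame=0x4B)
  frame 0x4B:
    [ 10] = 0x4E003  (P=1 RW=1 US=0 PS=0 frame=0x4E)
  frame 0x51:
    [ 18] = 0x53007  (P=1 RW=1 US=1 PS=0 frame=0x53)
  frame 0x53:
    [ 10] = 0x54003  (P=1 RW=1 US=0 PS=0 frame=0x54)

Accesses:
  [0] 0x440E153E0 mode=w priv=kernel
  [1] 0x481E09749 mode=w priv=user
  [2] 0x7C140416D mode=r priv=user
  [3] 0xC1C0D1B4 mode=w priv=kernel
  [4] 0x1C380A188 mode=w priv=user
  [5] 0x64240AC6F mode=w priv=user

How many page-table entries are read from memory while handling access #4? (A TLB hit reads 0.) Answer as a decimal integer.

Per-access translation:
#0 VA=0x440E153E0 (w,kernel):
  L0: frame=0x27 idx=17 entry=0x2B007 [P=1 RW=1 US=1 PS=0]
  L1: frame=0x2B idx=7 entry=0x2C007 [P=1 RW=1 US=1 PS=0]
  L2: frame=0x2C idx=21 entry=0x2D007 [P=1 RW=1 US=1 PS=0]
  ⇒ phys 0x2D3E0  [3 reads]
#1 VA=0x481E09749 (w,user):
  L0: frame=0x27 idx=18 entry=0x2E007 [P=1 RW=1 US=1 PS=0]
  L1: frame=0x2E idx=15 entry=0x32007 [P=1 RW=1 US=1 PS=0]
  L2: frame=0x32 idx=9 entry=0x36007 [P=1 RW=1 US=1 PS=0]
  ⇒ phys 0x36749  [3 reads]
#2 VA=0x7C140416D (r,user):
  L0: frame=0x27 idx=31 entry=0x38007 [P=1 RW=1 US=1 PS=0]
  L1: frame=0x38 idx=10 entry=0x3A007 [P=1 RW=1 US=1 PS=0]
  L2: frame=0x3A idx=4 entry=0x3C007 [P=1 RW=1 US=1 PS=0]
  ⇒ phys 0x3C16D  [3 reads]
#3 VA=0xC1C0D1B4 (w,kernel):
  L0: frame=0x27 idx=3 entry=0x3F007 [P=1 RW=1 US=1 PS=0]
  L1: frame=0x3F idx=14 entry=0x42007 [P=1 RW=1 US=1 PS=0]
  L2: frame=0x42 idx=13 entry=0x46005 [P=1 RW=0 US=1 PS=0]
  ⇒ fault: PROTECTION_VIOLATION  — 3 lookups
#4 VA=0x1C380A188 (w,user):
  L0: frame=0x27 idx=7 entry=0x4A007 [P=1 RW=1 US=1 PS=0]
  L1: frame=0x4A idx=28 entry=0x4B007 [P=1 RW=1 US=1 PS=0]
  L2: frame=0x4B idx=10 entry=0x4E003 [P=1 RW=1 US=0 PS=0]
  ⇒ fault: PROTECTION_VIOLATION  — 3 lookups
#5 VA=0x64240AC6F (w,user):
  L0: frame=0x27 idx=25 entry=0x51007 [P=1 RW=1 US=1 PS=0]
  L1: frame=0x51 idx=18 entry=0x53007 [P=1 RW=1 US=1 PS=0]
  L2: frame=0x53 idx=10 entry=0x54003 [P=1 RW=1 US=0 PS=0]
  ⇒ fault: PROTECTION_VIOLATION  — 3 lookups

Entries read for #4: 3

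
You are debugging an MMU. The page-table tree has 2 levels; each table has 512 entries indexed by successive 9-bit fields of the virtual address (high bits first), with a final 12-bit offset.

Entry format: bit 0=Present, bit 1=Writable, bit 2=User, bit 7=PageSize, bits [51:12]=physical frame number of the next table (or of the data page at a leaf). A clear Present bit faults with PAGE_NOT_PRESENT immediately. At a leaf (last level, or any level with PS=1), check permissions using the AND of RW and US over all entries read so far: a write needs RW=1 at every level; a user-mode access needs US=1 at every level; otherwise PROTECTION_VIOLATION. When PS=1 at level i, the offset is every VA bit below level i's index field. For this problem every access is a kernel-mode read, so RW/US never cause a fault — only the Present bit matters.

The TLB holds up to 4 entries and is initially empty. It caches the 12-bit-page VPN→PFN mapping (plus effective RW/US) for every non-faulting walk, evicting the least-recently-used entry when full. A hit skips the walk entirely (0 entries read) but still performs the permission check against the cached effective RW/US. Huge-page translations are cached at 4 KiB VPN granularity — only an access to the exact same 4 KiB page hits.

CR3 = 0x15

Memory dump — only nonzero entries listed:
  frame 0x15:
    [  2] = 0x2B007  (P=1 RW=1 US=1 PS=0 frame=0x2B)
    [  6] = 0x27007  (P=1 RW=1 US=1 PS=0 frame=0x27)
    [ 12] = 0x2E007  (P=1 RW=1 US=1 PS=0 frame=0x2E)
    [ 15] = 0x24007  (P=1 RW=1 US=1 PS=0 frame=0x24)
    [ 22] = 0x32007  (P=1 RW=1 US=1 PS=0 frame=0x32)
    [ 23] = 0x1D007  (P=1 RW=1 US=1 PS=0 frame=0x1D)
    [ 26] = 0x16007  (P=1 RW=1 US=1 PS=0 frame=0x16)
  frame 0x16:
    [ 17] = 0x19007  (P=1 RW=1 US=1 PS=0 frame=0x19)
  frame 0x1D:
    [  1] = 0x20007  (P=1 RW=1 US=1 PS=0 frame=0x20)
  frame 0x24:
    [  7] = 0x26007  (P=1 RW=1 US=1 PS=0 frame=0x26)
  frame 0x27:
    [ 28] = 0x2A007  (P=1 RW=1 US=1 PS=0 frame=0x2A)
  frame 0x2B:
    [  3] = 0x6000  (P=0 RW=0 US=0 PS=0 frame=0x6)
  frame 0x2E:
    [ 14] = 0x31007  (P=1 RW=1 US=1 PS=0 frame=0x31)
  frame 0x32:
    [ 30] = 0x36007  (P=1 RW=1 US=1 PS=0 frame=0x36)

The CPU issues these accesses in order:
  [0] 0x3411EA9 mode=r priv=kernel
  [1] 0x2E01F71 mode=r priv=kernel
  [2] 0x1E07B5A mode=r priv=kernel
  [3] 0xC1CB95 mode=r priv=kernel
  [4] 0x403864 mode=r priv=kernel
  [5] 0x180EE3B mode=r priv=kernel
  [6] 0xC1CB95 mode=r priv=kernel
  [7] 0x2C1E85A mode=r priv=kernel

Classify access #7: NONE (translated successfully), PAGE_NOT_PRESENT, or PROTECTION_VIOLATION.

Per-access translation:
#0 VA=0x3411EA9 (r,kernel):
  lvl0: tbl 0x15, slot 26 ⇒ 0x16007 (P1/RW1/US1/PS0)
  lvl1: tbl 0x16, slot 17 ⇒ 0x19007 (P1/RW1/US1/PS0)
  ⇒ phys 0x19EA9  [2 reads]
#1 VA=0x2E01F71 (r,kernel):
  lvl0: tbl 0x15, slot 23 ⇒ 0x1D007 (P1/RW1/US1/PS0)
  lvl1: tbl 0x1D, slot 1 ⇒ 0x20007 (P1/RW1/US1/PS0)
  ⇒ phys 0x20F71  [2 reads]
#2 VA=0x1E07B5A (r,kernel):
  lvl0: tbl 0x15, slot 15 ⇒ 0x24007 (P1/RW1/US1/PS0)
  lvl1: tbl 0x24, slot 7 ⇒ 0x26007 (P1/RW1/US1/PS0)
  ⇒ phys 0x26B5A  [2 reads]
#3 VA=0xC1CB95 (r,kernel):
  lvl0: tbl 0x15, slot 6 ⇒ 0x27007 (P1/RW1/US1/PS0)
  lvl1: tbl 0x27, slot 28 ⇒ 0x2A007 (P1/RW1/US1/PS0)
  ⇒ phys 0x2AB95  [2 reads]
#4 VA=0x403864 (r,kernel):
  lvl0: tbl 0x15, slot 2 ⇒ 0x2B007 (P1/RW1/US1/PS0)
  lvl1: tbl 0x2B, slot 3 ⇒ 0x6000 (P0/RW0/US0/PS0)
  → PAGE_NOT_PRESENT  (2 entries read)
#5 VA=0x180EE3B (r,kernel):
  lvl0: tbl 0x15, slot 12 ⇒ 0x2E007 (P1/RW1/US1/PS0)
  lvl1: tbl 0x2E, slot 14 ⇒ 0x31007 (P1/RW1/US1/PS0)
  ⇒ phys 0x31E3B  [2 reads]
#6 VA=0xC1CB95 (r,kernel):
  TLB hit vpn=0xC1C → PA=0x2AB95
#7 VA=0x2C1E85A (r,kernel):
  lvl0: tbl 0x15, slot 22 ⇒ 0x32007 (P1/RW1/US1/PS0)
  lvl1: tbl 0x32, slot 30 ⇒ 0x36007 (P1/RW1/US1/PS0)
  ⇒ phys 0x3685A  [2 reads]

Access #7 fault: NONE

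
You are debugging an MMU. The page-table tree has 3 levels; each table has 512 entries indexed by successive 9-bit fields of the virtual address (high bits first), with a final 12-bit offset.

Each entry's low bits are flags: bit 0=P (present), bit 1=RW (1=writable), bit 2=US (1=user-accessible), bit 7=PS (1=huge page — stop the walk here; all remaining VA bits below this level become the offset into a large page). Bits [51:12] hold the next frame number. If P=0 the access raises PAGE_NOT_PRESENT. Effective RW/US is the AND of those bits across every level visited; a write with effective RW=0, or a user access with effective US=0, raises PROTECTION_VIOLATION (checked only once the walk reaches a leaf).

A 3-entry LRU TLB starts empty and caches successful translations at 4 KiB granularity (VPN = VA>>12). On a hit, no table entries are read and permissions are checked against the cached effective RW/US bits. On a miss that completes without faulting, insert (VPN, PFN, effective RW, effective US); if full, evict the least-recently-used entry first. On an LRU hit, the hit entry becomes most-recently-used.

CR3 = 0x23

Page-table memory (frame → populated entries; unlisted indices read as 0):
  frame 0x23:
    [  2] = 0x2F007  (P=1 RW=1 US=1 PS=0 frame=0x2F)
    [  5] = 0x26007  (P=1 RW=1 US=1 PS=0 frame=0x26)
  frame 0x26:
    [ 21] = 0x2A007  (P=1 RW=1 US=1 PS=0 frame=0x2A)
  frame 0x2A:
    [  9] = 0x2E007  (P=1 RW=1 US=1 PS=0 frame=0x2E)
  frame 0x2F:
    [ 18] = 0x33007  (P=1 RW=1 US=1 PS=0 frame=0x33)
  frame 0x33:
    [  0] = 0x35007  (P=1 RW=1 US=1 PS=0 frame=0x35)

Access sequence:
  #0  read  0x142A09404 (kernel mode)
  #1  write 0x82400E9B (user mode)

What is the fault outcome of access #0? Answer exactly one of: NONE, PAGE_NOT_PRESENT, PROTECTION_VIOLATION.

Per-access translation:
#0 VA=0x142A09404 (r,kernel):
  L0 @0x23[5] → 0x26007  P=1,RW=1,US=1,PS=0
  L1 @0x26[21] → 0x2A007  P=1,RW=1,US=1,PS=0
  L2 @0x2A[9] → 0x2E007  P=1,RW=1,US=1,PS=0
  ⇒ phys 0x2E404  [3 reads]
#1 VA=0x82400E9B (w,user):
  L0 @0x23[2] → 0x2F007  P=1,RW=1,US=1,PS=0
  L1 @0x2F[18] → 0x33007  P=1,RW=1,US=1,PS=0
  L2 @0x33[0] → 0x35007  P=1,RW=1,US=1,PS=0
  ⇒ phys 0x35E9B  [3 reads]

Access #0 fault: NONE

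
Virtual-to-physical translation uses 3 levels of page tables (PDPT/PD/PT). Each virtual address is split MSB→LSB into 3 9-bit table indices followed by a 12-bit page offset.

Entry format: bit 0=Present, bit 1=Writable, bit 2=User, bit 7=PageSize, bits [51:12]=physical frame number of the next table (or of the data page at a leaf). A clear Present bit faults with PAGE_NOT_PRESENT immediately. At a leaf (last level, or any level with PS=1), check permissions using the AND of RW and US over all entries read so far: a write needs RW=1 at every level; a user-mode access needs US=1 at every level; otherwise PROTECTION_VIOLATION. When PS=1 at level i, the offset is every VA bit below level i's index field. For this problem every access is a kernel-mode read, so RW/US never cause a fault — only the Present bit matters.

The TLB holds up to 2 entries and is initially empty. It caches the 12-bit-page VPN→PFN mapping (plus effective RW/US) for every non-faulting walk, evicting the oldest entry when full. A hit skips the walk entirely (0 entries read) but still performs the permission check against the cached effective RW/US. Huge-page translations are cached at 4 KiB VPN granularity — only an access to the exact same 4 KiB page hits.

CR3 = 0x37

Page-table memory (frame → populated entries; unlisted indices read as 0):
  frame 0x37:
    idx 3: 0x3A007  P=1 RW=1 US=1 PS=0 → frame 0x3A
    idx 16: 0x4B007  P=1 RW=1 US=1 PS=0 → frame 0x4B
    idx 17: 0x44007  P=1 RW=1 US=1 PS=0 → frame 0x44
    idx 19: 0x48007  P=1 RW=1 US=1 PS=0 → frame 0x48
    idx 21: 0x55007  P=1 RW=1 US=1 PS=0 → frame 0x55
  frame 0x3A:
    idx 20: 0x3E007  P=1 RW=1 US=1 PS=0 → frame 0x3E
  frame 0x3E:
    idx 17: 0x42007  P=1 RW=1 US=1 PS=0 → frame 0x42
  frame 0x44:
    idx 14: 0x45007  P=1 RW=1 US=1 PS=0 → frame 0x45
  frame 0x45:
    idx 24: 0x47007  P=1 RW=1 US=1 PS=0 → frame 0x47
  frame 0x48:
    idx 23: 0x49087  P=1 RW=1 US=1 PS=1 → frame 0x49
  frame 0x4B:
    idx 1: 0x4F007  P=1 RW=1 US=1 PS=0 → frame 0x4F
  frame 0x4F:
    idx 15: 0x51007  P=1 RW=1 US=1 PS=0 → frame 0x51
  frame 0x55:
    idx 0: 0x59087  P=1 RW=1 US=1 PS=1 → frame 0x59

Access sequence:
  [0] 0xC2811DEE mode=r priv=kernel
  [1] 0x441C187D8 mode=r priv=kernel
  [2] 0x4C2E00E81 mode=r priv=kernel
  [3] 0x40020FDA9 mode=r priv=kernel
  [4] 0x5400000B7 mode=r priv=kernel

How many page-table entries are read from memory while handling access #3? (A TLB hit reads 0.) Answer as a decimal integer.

Trace:
#0 VA=0xC2811DEE (r,kernel):
  L0 @0x37[3] → 0x3A007  P=1,RW=1,US=1,PS=0
  L1 @0x3A[20] → 0x3E007  P=1,RW=1,US=1,PS=0
  L2 @0x3E[17] → 0x42007  P=1,RW=1,US=1,PS=0
  ⇒ phys 0x42DEE  [3 reads]
#1 VA=0x441C187D8 (r,kernel):
  L0 @0x37[17] → 0x44007  P=1,RW=1,US=1,PS=0
  L1 @0x44[14] → 0x45007  P=1,RW=1,US=1,PS=0
  L2 @0x45[24] → 0x47007  P=1,RW=1,US=1,PS=0
  ⇒ phys 0x477D8  [3 reads]
#2 VA=0x4C2E00E81 (r,kernel):
  L0 @0x37[19] → 0x48007  P=1,RW=1,US=1,PS=0
  L1 @0x48[23] → 0x49087  P=1,RW=1,US=1,PS=1
  ⇒ phys 0x49E81 (huge @L1)  [2 reads]
#3 VA=0x40020FDA9 (r,kernel):
  L0 @0x37[16] → 0x4B007  P=1,RW=1,US=1,PS=0
  L1 @0x4B[1] → 0x4F007  P=1,RW=1,US=1,PS=0
  L2 @0x4F[15] → 0x51007  P=1,RW=1,US=1,PS=0
  ⇒ phys 0x51DA9  [3 reads]
#4 VA=0x5400000B7 (r,kernel):
  L0 @0x37[21] → 0x55007  P=1,RW=1,US=1,PS=0
  L1 @0x55[0] → 0x59087  P=1,RW=1,US=1,PS=1
  ⇒ phys 0x590B7 (huge @L1)  [2 reads]

Entries read for #3: 3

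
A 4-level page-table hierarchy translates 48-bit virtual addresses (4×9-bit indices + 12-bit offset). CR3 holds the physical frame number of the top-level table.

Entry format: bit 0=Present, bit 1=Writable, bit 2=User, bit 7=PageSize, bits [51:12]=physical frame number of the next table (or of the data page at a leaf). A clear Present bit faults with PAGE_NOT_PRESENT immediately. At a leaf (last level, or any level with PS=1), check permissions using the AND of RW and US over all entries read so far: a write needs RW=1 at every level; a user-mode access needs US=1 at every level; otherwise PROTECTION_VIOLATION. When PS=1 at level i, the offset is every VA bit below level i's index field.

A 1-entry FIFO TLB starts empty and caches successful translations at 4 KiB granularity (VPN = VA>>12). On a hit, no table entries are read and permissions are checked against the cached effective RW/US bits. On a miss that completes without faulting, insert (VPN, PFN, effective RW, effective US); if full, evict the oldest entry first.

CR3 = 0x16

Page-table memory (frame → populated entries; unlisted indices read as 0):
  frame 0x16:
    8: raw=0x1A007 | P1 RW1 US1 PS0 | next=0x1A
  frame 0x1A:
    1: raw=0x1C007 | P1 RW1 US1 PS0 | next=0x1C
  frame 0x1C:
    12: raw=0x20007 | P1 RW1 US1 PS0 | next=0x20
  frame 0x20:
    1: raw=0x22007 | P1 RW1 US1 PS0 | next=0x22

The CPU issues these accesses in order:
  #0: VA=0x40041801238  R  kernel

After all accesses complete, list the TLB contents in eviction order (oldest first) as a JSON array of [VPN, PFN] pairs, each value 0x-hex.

Walk each access:
#0 VA=0x40041801238 (r,kernel):
  L0 @0x16[8] → 0x1A007  P=1,RW=1,US=1,PS=0
  L1 @0x1A[1] → 0x1C007  P=1,RW=1,US=1,PS=0
  L2 @0x1C[12] → 0x20007  P=1,RW=1,US=1,PS=0
  L3 @0x20[1] → 0x22007  P=1,RW=1,US=1,PS=0
  ✓ 0x22238  — 4 lookups

TLB: [["0x40041801", "0x22"]]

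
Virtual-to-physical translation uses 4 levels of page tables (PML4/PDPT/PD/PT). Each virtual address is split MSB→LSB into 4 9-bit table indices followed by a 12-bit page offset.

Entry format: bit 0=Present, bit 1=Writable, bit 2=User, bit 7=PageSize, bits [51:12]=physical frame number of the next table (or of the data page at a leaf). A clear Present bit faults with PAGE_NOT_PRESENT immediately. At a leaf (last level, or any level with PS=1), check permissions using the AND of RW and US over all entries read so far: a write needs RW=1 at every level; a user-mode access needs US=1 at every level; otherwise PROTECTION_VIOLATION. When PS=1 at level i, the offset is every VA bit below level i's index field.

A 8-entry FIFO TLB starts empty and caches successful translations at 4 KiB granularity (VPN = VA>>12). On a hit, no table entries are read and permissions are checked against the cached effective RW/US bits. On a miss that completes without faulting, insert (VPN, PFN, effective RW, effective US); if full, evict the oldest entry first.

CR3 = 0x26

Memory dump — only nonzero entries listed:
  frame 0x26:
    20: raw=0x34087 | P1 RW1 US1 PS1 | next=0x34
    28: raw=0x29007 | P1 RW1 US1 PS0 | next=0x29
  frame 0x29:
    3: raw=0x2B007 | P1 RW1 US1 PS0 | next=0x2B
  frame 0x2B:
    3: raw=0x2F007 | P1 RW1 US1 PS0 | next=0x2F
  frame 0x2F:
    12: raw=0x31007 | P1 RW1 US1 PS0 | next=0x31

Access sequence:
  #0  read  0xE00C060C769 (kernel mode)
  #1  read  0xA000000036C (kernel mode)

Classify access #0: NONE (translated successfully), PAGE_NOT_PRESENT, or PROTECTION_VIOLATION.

Walk each access:
#0 VA=0xE00C060C769 (r,kernel):
  L0: frame=0x26 idx=28 entry=0x29007 [P=1 RW=1 US=1 PS=0]
  L1: frame=0x29 idx=3 entry=0x2B007 [P=1 RW=1 US=1 PS=0]
  L2: frame=0x2B idx=3 entry=0x2F007 [P=1 RW=1 US=1 PS=0]
  L3: frame=0x2F idx=12 entry=0x31007 [P=1 RW=1 US=1 PS=0]
  ✓ 0x31769  — 4 lookups
#1 VA=0xA000000036C (r,kernel):
  L0: frame=0x26 idx=20 entry=0x34087 [P=1 RW=1 US=1 PS=1]
  ✓ 0x3436C (huge @L0)  — 1 lookups

Access #0 fault: NONE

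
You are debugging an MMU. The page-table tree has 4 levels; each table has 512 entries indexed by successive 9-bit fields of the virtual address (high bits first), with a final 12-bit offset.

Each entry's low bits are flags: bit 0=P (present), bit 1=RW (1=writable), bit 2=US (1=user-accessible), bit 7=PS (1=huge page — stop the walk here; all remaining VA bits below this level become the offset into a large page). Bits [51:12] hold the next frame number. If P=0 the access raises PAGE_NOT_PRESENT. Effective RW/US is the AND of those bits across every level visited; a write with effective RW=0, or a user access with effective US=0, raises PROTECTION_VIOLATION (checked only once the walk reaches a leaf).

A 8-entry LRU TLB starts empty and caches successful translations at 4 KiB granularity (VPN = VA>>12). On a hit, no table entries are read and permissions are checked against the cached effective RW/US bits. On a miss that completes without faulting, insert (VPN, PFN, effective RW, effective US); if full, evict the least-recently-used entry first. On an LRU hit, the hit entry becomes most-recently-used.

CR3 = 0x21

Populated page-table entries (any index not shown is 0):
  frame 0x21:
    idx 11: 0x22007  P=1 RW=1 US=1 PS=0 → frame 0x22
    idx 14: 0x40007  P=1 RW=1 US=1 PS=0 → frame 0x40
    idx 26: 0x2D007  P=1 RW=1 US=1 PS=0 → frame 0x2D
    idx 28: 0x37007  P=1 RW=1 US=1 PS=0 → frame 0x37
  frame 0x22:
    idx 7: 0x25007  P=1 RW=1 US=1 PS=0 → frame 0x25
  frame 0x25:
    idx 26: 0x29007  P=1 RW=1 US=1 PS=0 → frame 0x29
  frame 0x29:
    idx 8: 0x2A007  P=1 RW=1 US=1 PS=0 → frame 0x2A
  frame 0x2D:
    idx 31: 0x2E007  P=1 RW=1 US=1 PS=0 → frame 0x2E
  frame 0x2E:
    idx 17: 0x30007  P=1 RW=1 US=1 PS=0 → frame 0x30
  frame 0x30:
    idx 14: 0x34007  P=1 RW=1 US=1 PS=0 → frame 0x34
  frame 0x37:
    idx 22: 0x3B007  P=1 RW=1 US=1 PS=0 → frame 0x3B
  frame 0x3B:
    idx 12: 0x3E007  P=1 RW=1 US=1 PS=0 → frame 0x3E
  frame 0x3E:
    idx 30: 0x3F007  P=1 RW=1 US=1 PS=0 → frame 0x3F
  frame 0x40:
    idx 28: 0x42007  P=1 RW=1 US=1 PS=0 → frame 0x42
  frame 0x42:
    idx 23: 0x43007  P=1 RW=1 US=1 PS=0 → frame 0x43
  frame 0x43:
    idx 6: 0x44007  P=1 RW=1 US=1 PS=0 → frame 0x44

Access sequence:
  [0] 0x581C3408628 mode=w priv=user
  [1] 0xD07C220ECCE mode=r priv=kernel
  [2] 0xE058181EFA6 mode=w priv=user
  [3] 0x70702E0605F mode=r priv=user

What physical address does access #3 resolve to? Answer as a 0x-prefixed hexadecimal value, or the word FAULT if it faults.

Per-access translation:
#0 VA=0x581C3408628 (w,user):
  lvl0: tbl 0x21, slot 11 ⇒ 0x22007 (P1/RW1/US1/PS0)
  lvl1: tbl 0x22, slot 7 ⇒ 0x25007 (P1/RW1/US1/PS0)
  lvl2: tbl 0x25, slot 26 ⇒ 0x29007 (P1/RW1/US1/PS0)
  lvl3: tbl 0x29, slot 8 ⇒ 0x2A007 (P1/RW1/US1/PS0)
  ✓ 0x2A628  — 4 lookups
#1 VA=0xD07C220ECCE (r,kernel):
  lvl0: tbl 0x21, slot 26 ⇒ 0x2D007 (P1/RW1/US1/PS0)
  lvl1: tbl 0x2D, slot 31 ⇒ 0x2E007 (P1/RW1/US1/PS0)
  lvl2: tbl 0x2E, slot 17 ⇒ 0x30007 (P1/RW1/US1/PS0)
  lvl3: tbl 0x30, slot 14 ⇒ 0x34007 (P1/RW1/US1/PS0)
  ✓ 0x34CCE  — 4 lookups
#2 VA=0xE058181EFA6 (w,user):
  lvl0: tbl 0x21, slot 28 ⇒ 0x37007 (P1/RW1/US1/PS0)
  lvl1: tbl 0x37, slot 22 ⇒ 0x3B007 (P1/RW1/US1/PS0)
  lvl2: tbl 0x3B, slot 12 ⇒ 0x3E007 (P1/RW1/US1/PS0)
  lvl3: tbl 0x3E, slot 30 ⇒ 0x3F007 (P1/RW1/US1/PS0)
  ✓ 0x3FFA6  — 4 lookups
#3 VA=0x70702E0605F (r,user):
  lvl0: tbl 0x21, slot 14 ⇒ 0x40007 (P1/RW1/US1/PS0)
  lvl1: tbl 0x40, slot 28 ⇒ 0x42007 (P1/RW1/US1/PS0)
  lvl2: tbl 0x42, slot 23 ⇒ 0x43007 (P1/RW1/US1/PS0)
  lvl3: tbl 0x43, slot 6 ⇒ 0x44007 (P1/RW1/US1/PS0)
  ✓ 0x4405F  — 4 lookups

Access #3 PA: 0x4405F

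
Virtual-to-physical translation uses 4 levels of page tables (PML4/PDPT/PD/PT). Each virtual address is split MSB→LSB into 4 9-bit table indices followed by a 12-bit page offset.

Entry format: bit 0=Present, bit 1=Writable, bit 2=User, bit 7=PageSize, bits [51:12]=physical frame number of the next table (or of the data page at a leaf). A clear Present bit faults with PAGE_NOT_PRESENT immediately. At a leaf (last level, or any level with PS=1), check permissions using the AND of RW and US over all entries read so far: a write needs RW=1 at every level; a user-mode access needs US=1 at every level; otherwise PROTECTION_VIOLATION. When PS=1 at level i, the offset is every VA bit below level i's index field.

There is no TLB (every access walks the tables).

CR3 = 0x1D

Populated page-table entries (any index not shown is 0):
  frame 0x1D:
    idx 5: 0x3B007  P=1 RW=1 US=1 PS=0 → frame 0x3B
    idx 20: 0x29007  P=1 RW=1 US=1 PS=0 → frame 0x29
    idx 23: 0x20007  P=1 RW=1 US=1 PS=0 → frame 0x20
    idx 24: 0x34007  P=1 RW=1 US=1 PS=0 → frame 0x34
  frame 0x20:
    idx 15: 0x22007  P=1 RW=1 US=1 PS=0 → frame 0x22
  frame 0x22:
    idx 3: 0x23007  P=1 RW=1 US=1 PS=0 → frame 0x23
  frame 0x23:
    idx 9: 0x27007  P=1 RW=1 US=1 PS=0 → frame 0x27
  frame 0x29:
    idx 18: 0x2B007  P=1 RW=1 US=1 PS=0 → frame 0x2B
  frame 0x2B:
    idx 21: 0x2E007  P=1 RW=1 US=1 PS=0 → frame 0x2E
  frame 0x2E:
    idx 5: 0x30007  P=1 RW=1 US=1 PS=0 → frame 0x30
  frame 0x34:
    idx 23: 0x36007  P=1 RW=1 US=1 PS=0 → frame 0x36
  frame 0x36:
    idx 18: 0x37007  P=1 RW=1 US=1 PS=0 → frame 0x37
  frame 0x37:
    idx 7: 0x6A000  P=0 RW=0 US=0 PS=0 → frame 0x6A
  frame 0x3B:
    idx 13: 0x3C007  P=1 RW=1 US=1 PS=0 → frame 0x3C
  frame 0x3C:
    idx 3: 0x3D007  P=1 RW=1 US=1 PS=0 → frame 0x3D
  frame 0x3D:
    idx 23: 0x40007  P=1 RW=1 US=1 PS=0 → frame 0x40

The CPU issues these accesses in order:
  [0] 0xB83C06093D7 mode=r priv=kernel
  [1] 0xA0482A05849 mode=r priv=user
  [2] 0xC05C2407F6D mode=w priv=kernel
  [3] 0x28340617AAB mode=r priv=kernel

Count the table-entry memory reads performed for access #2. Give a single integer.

Walk each access:
#0 VA=0xB83C06093D7 (r,kernel):
  lvl0: tbl 0x1D, slot 23 ⇒ 0x20007 (P1/RW1/US1/PS0)
  lvl1: tbl 0x20, slot 15 ⇒ 0x22007 (P1/RW1/US1/PS0)
  lvl2: tbl 0x22, slot 3 ⇒ 0x23007 (P1/RW1/US1/PS0)
  lvl3: tbl 0x23, slot 9 ⇒ 0x27007 (P1/RW1/US1/PS0)
  ⇒ phys 0x273D7  [4 reads]
#1 VA=0xA0482A05849 (r,user):
  lvl0: tbl 0x1D, slot 20 ⇒ 0x29007 (P1/RW1/US1/PS0)
  lvl1: tbl 0x29, slot 18 ⇒ 0x2B007 (P1/RW1/US1/PS0)
  lvl2: tbl 0x2B, slot 21 ⇒ 0x2E007 (P1/RW1/US1/PS0)
  lvl3: tbl 0x2E, slot 5 ⇒ 0x30007 (P1/RW1/US1/PS0)
  ⇒ phys 0x30849  [4 reads]
#2 VA=0xC05C2407F6D (w,kernel):
  lvl0: tbl 0x1D, slot 24 ⇒ 0x34007 (P1/RW1/US1/PS0)
  lvl1: tbl 0x34, slot 23 ⇒ 0x36007 (P1/RW1/US1/PS0)
  lvl2: tbl 0x36, slot 18 ⇒ 0x37007 (P1/RW1/US1/PS0)
  lvl3: tbl 0x37, slot 7 ⇒ 0x6A000 (P0/RW0/US0/PS0)
  ✗ PAGE_NOT_PRESENT  [4 reads]
#3 VA=0x28340617AAB (r,kernel):
  lvl0: tbl 0x1D, slot 5 ⇒ 0x3B007 (P1/RW1/US1/PS0)
  lvl1: tbl 0x3B, slot 13 ⇒ 0x3C007 (P1/RW1/US1/PS0)
  lvl2: tbl 0x3C, slot 3 ⇒ 0x3D007 (P1/RW1/US1/PS0)
  lvl3: tbl 0x3D, slot 23 ⇒ 0x40007 (P1/RW1/US1/PS0)
  ⇒ phys 0x40AAB  [4 reads]

Entries read for #2: 4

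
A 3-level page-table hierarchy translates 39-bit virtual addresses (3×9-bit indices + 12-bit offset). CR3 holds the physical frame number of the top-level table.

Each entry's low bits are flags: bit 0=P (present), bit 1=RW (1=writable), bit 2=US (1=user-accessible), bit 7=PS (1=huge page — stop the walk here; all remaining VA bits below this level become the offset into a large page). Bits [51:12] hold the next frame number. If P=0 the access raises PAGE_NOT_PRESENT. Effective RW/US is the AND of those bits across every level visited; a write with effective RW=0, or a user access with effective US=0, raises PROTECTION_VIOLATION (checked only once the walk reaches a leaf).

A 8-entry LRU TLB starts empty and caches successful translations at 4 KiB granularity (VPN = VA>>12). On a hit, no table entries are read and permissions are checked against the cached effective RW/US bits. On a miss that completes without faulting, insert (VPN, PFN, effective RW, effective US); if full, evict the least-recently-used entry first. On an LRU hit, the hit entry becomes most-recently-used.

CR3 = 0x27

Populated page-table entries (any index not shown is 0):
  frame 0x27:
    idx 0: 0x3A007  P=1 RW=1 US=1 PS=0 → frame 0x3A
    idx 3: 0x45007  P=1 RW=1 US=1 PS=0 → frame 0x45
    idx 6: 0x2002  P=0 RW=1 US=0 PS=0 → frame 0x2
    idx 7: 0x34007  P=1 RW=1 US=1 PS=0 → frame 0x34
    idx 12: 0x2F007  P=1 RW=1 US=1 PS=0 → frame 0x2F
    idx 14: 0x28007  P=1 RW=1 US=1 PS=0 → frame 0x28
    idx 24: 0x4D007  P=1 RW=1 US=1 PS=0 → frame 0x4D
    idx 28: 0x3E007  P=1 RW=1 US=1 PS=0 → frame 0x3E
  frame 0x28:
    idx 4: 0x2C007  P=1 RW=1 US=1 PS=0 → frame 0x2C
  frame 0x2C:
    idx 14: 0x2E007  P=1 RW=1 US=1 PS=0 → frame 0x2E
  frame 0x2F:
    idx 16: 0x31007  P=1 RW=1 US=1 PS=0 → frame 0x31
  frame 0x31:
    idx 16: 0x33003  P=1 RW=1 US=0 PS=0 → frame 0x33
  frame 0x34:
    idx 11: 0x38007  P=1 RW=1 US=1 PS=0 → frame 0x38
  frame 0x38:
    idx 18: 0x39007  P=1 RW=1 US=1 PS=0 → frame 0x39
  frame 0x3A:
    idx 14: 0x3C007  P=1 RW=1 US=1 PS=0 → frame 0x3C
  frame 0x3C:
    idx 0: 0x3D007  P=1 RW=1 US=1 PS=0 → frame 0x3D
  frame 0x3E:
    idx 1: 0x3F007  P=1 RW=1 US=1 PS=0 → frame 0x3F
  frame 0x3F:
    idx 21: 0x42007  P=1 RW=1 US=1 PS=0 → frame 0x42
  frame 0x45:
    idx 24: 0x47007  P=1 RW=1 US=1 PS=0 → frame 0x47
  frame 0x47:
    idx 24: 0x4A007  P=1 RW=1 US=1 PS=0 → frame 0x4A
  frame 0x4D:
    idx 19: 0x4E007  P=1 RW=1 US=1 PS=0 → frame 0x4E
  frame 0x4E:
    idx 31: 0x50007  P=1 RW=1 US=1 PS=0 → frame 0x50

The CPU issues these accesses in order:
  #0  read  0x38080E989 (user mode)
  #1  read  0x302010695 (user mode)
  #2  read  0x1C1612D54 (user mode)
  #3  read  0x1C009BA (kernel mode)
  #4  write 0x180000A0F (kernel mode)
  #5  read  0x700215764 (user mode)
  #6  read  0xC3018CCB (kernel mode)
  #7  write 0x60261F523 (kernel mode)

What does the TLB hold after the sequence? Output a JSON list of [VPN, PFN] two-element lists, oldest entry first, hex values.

Per-access translation:
#0 VA=0x38080E989 (r,user):
  [0] read 0x27 idx=14: raw=0x28007 flags P=1 W=1 U=1 S=0
  [1] read 0x28 idx=4: raw=0x2C007 flags P=1 W=1 U=1 S=0
  [2] read 0x2C idx=14: raw=0x2E007 flags P=1 W=1 U=1 S=0
  → PA=0x2E989  (3 entries read)
#1 VA=0x302010695 (r,user):
  [0] read 0x27 idx=12: raw=0x2F007 flags P=1 W=1 U=1 S=0
  [1] read 0x2F idx=16: raw=0x31007 flags P=1 W=1 U=1 S=0
  [2] read 0x31 idx=16: raw=0x33003 flags P=1 W=1 U=0 S=0
  ✗ PROTECTION_VIOLATION  [3 reads]
#2 VA=0x1C1612D54 (r,user):
  [0] read 0x27 idx=7: raw=0x34007 flags P=1 W=1 U=1 S=0
  [1] read 0x34 idx=11: raw=0x38007 flags P=1 W=1 U=1 S=0
  [2] read 0x38 idx=18: raw=0x39007 flags P=1 W=1 U=1 S=0
  → PA=0x39D54  (3 entries read)
#3 VA=0x1C009BA (r,kernel):
  [0] read 0x27 idx=0: raw=0x3A007 flags P=1 W=1 U=1 S=0
  [1] read 0x3A idx=14: raw=0x3C007 flags P=1 W=1 U=1 S=0
  [2] read 0x3C idx=0: raw=0x3D007 flags P=1 W=1 U=1 S=0
  → PA=0x3D9BA  (3 entries read)
#4 VA=0x180000A0F (w,kernel):
  [0] read 0x27 idx=6: raw=0x2002 flags P=0 W=1 U=0 S=0
  ✗ PAGE_NOT_PRESENT  [1 reads]
#5 VA=0x700215764 (r,user):
  [0] read 0x27 idx=28: raw=0x3E007 flags P=1 W=1 U=1 S=0
  [1] read 0x3E idx=1: raw=0x3F007 flags P=1 W=1 U=1 S=0
  [2] read 0x3F idx=21: raw=0x42007 flags P=1 W=1 U=1 S=0
  → PA=0x42764  (3 entries read)
#6 VA=0xC3018CCB (r,kernel):
  [0] read 0x27 idx=3: raw=0x45007 flags P=1 W=1 U=1 S=0
  [1] read 0x45 idx=24: raw=0x47007 flags P=1 W=1 U=1 S=0
  [2] read 0x47 idx=24: raw=0x4A007 flags P=1 W=1 U=1 S=0
  → PA=0x4ACCB  (3 entries read)
#7 VA=0x60261F523 (w,kernel):
  [0] read 0x27 idx=24: raw=0x4D007 flags P=1 W=1 U=1 S=0
  [1] read 0x4D idx=19: raw=0x4E007 flags P=1 W=1 U=1 S=0
  [2] read 0x4E idx=31: raw=0x50007 flags P=1 W=1 U=1 S=0
  → PA=0x50523  (3 entries read)

TLB: [["0x38080E", "0x2E"], ["0x1C1612", "0x39"], ["0x1C00", "0x3D"], ["0x700215", "0x42"], ["0xC3018", "0x4A"], ["0x60261F", "0x50"]]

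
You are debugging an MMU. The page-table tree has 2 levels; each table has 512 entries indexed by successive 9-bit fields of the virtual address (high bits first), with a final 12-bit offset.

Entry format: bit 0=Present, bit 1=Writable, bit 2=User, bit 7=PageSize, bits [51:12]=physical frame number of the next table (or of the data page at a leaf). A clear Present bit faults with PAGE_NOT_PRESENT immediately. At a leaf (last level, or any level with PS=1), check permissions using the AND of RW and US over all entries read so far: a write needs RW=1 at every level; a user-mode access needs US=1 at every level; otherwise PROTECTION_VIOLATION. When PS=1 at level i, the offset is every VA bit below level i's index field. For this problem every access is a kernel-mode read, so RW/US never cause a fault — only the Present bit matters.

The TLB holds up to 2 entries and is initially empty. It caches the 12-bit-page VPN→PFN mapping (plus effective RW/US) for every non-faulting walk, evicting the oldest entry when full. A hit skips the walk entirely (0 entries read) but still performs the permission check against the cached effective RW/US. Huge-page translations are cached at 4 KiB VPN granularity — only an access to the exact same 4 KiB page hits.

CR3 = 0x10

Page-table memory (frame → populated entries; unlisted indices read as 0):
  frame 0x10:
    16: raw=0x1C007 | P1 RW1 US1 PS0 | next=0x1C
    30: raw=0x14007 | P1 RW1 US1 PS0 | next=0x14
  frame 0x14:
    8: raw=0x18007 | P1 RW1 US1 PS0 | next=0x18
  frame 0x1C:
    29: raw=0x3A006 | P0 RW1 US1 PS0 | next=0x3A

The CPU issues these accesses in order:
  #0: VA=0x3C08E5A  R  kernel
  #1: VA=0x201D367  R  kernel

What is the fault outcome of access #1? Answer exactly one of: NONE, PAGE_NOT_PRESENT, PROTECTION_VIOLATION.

Per-access translation:
#0 VA=0x3C08E5A (r,kernel):
  [0] read 0x10 idx=30: raw=0x14007 flags P=1 W=1 U=1 S=0
  [1] read 0x14 idx=8: raw=0x18007 flags P=1 W=1 U=1 S=0
  ✓ 0x18E5A  — 2 lookups
#1 VA=0x201D367 (r,kernel):
  [0] read 0x10 idx=16: raw=0x1C007 flags P=1 W=1 U=1 S=0
  [1] read 0x1C idx=29: raw=0x3A006 flags P=0 W=1 U=1 S=0
  ✗ PAGE_NOT_PRESENT  [2 reads]

Access #1 fault: PAGE_NOT_PRESENT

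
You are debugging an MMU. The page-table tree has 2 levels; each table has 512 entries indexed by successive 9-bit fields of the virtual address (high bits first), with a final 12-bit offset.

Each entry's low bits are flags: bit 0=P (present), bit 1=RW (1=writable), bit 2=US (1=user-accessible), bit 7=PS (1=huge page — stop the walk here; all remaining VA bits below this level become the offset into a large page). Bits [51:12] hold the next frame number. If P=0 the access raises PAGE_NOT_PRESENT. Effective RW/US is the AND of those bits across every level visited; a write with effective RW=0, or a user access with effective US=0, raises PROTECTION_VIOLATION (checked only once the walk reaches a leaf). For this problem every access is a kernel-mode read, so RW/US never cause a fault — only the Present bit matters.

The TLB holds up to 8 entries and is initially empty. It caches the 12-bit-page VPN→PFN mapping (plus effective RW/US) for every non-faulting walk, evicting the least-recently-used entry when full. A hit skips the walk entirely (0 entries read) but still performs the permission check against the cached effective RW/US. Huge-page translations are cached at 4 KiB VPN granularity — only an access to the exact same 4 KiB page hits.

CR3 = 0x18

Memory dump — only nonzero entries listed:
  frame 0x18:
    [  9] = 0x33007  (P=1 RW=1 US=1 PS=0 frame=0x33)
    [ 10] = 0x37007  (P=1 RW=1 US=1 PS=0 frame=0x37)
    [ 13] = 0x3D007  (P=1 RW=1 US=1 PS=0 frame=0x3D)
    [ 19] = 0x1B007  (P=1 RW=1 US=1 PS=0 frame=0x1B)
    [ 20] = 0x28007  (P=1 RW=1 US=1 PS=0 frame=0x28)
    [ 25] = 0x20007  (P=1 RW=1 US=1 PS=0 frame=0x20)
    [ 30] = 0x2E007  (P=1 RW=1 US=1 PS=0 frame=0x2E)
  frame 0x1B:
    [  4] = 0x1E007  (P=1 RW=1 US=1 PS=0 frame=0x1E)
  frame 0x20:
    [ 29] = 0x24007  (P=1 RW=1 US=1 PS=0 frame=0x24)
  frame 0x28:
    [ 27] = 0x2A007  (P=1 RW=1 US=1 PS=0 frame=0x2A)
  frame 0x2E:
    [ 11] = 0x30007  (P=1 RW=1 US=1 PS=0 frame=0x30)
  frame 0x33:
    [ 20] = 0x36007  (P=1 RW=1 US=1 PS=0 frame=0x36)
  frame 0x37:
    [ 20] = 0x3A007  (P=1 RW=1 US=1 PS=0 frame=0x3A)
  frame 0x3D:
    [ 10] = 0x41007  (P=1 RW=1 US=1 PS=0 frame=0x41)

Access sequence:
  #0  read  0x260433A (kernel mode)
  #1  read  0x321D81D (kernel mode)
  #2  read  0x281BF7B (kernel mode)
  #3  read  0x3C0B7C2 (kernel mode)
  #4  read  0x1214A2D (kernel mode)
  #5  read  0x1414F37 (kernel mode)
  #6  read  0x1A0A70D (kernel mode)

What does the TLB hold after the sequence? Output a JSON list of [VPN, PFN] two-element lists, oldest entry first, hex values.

Trace:
#0 VA=0x260433A (r,kernel):
  lvl0: tbl 0x18, slot 19 ⇒ 0x1B007 (P1/RW1/US1/PS0)
  lvl1: tbl 0x1B, slot 4 ⇒ 0x1E007 (P1/RW1/US1/PS0)
  → PA=0x1E33A  (2 entries read)
#1 VA=0x321D81D (r,kernel):
  lvl0: tbl 0x18, slot 25 ⇒ 0x20007 (P1/RW1/US1/PS0)
  lvl1: tbl 0x20, slot 29 ⇒ 0x24007 (P1/RW1/US1/PS0)
  → PA=0x2481D  (2 entries read)
#2 VA=0x281BF7B (r,kernel):
  lvl0: tbl 0x18, slot 20 ⇒ 0x28007 (P1/RW1/US1/PS0)
  lvl1: tbl 0x28, slot 27 ⇒ 0x2A007 (P1/RW1/US1/PS0)
  → PA=0x2AF7B  (2 entries read)
#3 VA=0x3C0B7C2 (r,kernel):
  lvl0: tbl 0x18, slot 30 ⇒ 0x2E007 (P1/RW1/US1/PS0)
  lvl1: tbl 0x2E, slot 11 ⇒ 0x30007 (P1/RW1/US1/PS0)
  → PA=0x307C2  (2 entries read)
#4 VA=0x1214A2D (r,kernel):
  lvl0: tbl 0x18, slot 9 ⇒ 0x33007 (P1/RW1/US1/PS0)
  lvl1: tbl 0x33, slot 20 ⇒ 0x36007 (P1/RW1/US1/PS0)
  → PA=0x36A2D  (2 entries read)
#5 VA=0x1414F37 (r,kernel):
  lvl0: tbl 0x18, slot 10 ⇒ 0x37007 (P1/RW1/US1/PS0)
  lvl1: tbl 0x37, slot 20 ⇒ 0x3A007 (P1/RW1/US1/PS0)
  → PA=0x3AF37  (2 entries read)
#6 VA=0x1A0A70D (r,kernel):
  lvl0: tbl 0x18, slot 13 ⇒ 0x3D007 (P1/RW1/US1/PS0)
  lvl1: tbl 0x3D, slot 10 ⇒ 0x41007 (P1/RW1/US1/PS0)
  → PA=0x4170D  (2 entries read)

TLB: [["0x2604", "0x1E"], ["0x321D", "0x24"], ["0x281B", "0x2A"], ["0x3C0B", "0x30"], ["0x1214", "0x36"], ["0x1414", "0x3A"], ["0x1A0A", "0x41"]]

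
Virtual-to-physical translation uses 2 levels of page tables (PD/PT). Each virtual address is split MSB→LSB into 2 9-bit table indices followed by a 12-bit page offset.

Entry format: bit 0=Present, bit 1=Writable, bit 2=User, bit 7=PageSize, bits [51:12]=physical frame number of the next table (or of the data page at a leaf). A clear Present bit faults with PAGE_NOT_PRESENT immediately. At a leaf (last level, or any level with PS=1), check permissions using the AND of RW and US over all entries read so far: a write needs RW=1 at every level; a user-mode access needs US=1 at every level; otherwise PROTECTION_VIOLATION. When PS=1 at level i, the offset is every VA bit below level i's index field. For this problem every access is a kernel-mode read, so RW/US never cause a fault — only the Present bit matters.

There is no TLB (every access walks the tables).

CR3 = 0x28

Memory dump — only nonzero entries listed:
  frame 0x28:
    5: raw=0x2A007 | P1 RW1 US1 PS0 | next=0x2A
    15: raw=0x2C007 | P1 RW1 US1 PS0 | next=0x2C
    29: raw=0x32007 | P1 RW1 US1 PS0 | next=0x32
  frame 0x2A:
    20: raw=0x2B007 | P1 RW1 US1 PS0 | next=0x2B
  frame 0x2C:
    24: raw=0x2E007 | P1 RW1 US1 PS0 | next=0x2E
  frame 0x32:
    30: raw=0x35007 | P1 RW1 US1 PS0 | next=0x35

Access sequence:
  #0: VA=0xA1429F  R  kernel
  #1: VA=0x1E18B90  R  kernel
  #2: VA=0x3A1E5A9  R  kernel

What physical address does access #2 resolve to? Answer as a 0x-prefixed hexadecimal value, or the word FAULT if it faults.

Walk each access:
#0 VA=0xA1429F (r,kernel):
  [0] read 0x28 idx=5: raw=0x2A007 flags P=1 W=1 U=1 S=0
  [1] read 0x2A idx=20: raw=0x2B007 flags P=1 W=1 U=1 S=0
  ✓ 0x2B29F  — 2 lookups
#1 VA=0x1E18B90 (r,kernel):
  [0] read 0x28 idx=15: raw=0x2C007 flags P=1 W=1 U=1 S=0
  [1] read 0x2C idx=24: raw=0x2E007 flags P=1 W=1 U=1 S=0
  ✓ 0x2EB90  — 2 lookups
#2 VA=0x3A1E5A9 (r,kernel):
  [0] read 0x28 idx=29: raw=0x32007 flags P=1 W=1 U=1 S=0
  [1] read 0x32 idx=30: raw=0x35007 flags P=1 W=1 U=1 S=0
  ✓ 0x355A9  — 2 lookups

Access #2 PA: 0x355A9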